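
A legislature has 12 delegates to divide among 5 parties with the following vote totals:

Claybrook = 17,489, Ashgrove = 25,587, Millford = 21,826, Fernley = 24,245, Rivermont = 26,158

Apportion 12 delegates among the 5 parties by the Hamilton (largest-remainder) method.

The standard divisor is 115305/12 ≈ 9608.75.
Standard quotas: Claybrook 1.8201, Ashgrove 2.6629, Millford 2.2715, Fernley 2.5232, Rivermont 2.7223.
Lower quotas: Claybrook 1, Ashgrove 2, Millford 2, Fernley 2, Rivermont 2 (sum 9, leaving 3 seats).
Remainders in descending order: Claybrook 0.8201, Rivermont 0.7223, Ashgrove 0.6629, Fernley 0.5232, Millford 0.2715.
The surplus seats go to Claybrook, Rivermont, Ashgrove.

Claybrook 2, Ashgrove 3, Millford 2, Fernley 2, Rivermont 3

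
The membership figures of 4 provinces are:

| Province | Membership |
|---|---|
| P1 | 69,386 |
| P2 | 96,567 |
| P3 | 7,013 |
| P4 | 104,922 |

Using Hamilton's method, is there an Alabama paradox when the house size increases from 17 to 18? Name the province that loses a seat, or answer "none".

At 17 seats: P1 4, P2 6, P3 1, P4 6.
At 18 seats: P1 5, P2 6, P3 0, P4 7.
P3 drops from 1 to 0.

P3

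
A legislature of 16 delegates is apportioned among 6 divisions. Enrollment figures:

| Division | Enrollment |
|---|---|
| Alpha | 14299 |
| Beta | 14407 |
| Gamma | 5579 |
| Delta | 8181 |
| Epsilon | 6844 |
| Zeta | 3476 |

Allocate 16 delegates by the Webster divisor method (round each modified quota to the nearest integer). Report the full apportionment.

Alpha 4, Beta 4, Gamma 2, Delta 3, Epsilon 2, Zeta 1

Standard divisor 52786/16 ≈ 3299.125; standard quotas: Alpha 4.334, Beta 4.367, Gamma 1.691, Delta 2.480, Epsilon 2.074, Zeta 1.054.
Rounding to the nearest integer gives 4, 4, 2, 2, 2, 1 = 15 seats, so the divisor must be adjusted.
With modified divisor 3240: modified quotas Alpha 4.413, Beta 4.447, Gamma 1.722, Delta 2.525, Epsilon 2.112, Zeta 1.073.
Rounding to the nearest integer: Alpha 4, Beta 4, Gamma 2, Delta 3, Epsilon 2, Zeta 1 (total 16).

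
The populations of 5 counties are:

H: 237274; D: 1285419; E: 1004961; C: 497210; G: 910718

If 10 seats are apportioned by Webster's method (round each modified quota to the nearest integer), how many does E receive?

Standard divisor 3935582/10 ≈ 393558.2; standard quotas: H 0.603, D 3.266, E 2.554, C 1.263, G 2.314.
Rounding to the nearest integer gives H 1, D 3, E 3, C 1, G 2 — total 10, matching the house size, so no adjustment is needed.
E receives 3.

3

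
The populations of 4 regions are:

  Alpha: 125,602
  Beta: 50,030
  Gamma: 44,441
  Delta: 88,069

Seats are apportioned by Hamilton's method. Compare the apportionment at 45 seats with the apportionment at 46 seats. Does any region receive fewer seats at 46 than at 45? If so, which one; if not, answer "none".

none

At 45 seats: Alpha 18, Beta 7, Gamma 7, Delta 13.
At 46 seats: Alpha 19, Beta 7, Gamma 7, Delta 13.
No region's allocation decreased.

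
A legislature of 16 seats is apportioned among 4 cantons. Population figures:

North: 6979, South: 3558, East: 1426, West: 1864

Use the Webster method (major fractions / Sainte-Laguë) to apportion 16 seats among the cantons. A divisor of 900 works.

With modified divisor 900: modified quotas North 7.754, South 3.953, East 1.584, West 2.071.
Rounding to the nearest integer: North 8, South 4, East 2, West 2 (total 16).

North 8; South 4; East 2; West 2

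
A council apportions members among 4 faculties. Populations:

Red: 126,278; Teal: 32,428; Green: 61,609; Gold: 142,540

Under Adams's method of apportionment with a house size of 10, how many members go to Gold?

4

Standard divisor 362855/10 ≈ 36285.5; standard quotas: Red 3.480, Teal 0.894, Green 1.698, Gold 3.928.
Rounding up gives 4, 1, 2, 4 = 11 seats, so the divisor must be adjusted.
With modified divisor 44800: modified quotas Red 2.819, Teal 0.724, Green 1.375, Gold 3.182.
Rounding up: Red 3, Teal 1, Green 2, Gold 4 (total 10).
Gold receives 4.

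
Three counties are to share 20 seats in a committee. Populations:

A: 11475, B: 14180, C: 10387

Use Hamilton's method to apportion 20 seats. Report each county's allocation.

A 6; B 8; C 6

Standard divisor: 36042 ÷ 20 ≈ 1802.1.
Standard quotas: A 6.3676, B 7.8686, C 5.7638.
Lower quotas: A 6, B 7, C 5 (sum 18, leaving 2 seats).
Remainders in descending order: B 0.8686, C 0.7638, A 0.3676.
The surplus seats go to B, C.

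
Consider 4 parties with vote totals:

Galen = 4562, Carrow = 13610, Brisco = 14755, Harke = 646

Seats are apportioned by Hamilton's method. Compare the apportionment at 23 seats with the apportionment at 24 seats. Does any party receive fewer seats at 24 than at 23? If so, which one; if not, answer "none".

Harke

At 23 seats: Galen 3, Carrow 9, Brisco 10, Harke 1.
At 24 seats: Galen 3, Carrow 10, Brisco 11, Harke 0.
Harke drops from 1 to 0.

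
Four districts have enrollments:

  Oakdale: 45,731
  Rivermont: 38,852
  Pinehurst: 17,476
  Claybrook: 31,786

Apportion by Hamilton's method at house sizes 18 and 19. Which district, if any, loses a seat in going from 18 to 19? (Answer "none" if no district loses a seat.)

At 18 seats: Oakdale 6, Rivermont 5, Pinehurst 3, Claybrook 4.
At 19 seats: Oakdale 6, Rivermont 6, Pinehurst 2, Claybrook 5.
Pinehurst drops from 3 to 2.

Pinehurst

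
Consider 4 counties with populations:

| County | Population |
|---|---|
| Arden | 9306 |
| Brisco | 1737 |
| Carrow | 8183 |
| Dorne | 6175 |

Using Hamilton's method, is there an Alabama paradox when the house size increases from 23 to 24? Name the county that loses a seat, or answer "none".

Brisco

At 23 seats: Arden 8, Brisco 2, Carrow 7, Dorne 6.
At 24 seats: Arden 9, Brisco 1, Carrow 8, Dorne 6.
Brisco drops from 2 to 1.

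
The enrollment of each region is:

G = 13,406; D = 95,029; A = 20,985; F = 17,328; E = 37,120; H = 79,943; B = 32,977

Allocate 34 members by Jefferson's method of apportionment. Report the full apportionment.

G=1, D=11, A=2, F=2, E=4, H=10, B=4

Standard divisor 296788/34 ≈ 8729.059; standard quotas: G 1.536, D 10.887, A 2.404, F 1.985, E 4.252, H 9.158, B 3.778.
Rounding down gives 1, 10, 2, 1, 4, 9, 3 = 30 seats, so the divisor must be adjusted.
With modified divisor 7960: modified quotas G 1.684, D 11.938, A 2.636, F 2.177, E 4.663, H 10.043, B 4.143.
Rounding down: G 1, D 11, A 2, F 2, E 4, H 10, B 4 (total 34).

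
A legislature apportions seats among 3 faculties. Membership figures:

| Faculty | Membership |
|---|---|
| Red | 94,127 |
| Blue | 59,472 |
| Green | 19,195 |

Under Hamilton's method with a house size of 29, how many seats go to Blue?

10

Total 172794; standard divisor 172794/29 ≈ 5958.414.
Standard quotas: Red 15.7973, Blue 9.9812, Green 3.2215.
Lower quotas: Red 15, Blue 9, Green 3 (sum 27, leaving 2 seats).
Remainders in descending order: Blue 0.9812, Red 0.7973, Green 0.2215.
The surplus seats go to Blue, Red.
Blue receives 10.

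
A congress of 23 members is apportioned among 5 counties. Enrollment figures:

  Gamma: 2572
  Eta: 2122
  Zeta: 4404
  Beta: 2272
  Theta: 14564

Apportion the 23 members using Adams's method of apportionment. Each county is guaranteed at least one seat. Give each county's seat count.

Gamma: 3; Eta: 2; Zeta: 4; Beta: 2; Theta: 12

Standard divisor 25934/23 ≈ 1127.565; standard quotas: Gamma 2.281, Eta 1.882, Zeta 3.906, Beta 2.015, Theta 12.916.
Rounding up gives 3, 2, 4, 3, 13 = 25 seats, so the divisor must be adjusted.
With modified divisor 1250: modified quotas Gamma 2.058, Eta 1.698, Zeta 3.523, Beta 1.818, Theta 11.651.
Rounding up: Gamma 3, Eta 2, Zeta 4, Beta 2, Theta 12 (total 23).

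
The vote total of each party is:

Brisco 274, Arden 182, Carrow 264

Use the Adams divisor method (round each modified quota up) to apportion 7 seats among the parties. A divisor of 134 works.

Brisco: 3, Arden: 2, Carrow: 2

With modified divisor 134: modified quotas Brisco 2.045, Arden 1.358, Carrow 1.970.
Rounding up: Brisco 3, Arden 2, Carrow 2 (total 7).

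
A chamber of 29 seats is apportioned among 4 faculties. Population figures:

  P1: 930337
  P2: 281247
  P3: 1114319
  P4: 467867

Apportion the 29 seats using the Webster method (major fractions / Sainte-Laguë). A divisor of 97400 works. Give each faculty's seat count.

P1 10, P2 3, P3 11, P4 5

With modified divisor 97400: modified quotas P1 9.552, P2 2.888, P3 11.441, P4 4.804.
Rounding to the nearest integer: P1 10, P2 3, P3 11, P4 5 (total 29).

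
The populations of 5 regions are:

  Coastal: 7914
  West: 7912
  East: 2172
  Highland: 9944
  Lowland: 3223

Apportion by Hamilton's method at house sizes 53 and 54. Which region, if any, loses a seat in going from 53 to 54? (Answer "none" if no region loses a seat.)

Lowland

At 53 seats: Coastal 13, West 13, East 4, Highland 17, Lowland 6.
At 54 seats: Coastal 14, West 14, East 4, Highland 17, Lowland 5.
Lowland drops from 6 to 5.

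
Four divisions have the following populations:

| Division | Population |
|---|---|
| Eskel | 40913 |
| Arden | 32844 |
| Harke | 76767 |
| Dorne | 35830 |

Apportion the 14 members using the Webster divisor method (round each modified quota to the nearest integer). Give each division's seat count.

Standard divisor 186354/14 ≈ 13311; standard quotas: Eskel 3.074, Arden 2.467, Harke 5.767, Dorne 2.692.
Rounding to the nearest integer gives Eskel 3, Arden 2, Harke 6, Dorne 3 — total 14, matching the house size, so no adjustment is needed.

Eskel: 3, Arden: 2, Harke: 6, Dorne: 3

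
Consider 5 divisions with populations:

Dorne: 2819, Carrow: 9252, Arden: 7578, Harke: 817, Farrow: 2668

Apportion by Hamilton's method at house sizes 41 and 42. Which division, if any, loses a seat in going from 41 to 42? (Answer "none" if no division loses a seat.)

Harke

At 41 seats: Dorne 5, Carrow 16, Arden 13, Harke 2, Farrow 5.
At 42 seats: Dorne 5, Carrow 17, Arden 14, Harke 1, Farrow 5.
Harke drops from 2 to 1.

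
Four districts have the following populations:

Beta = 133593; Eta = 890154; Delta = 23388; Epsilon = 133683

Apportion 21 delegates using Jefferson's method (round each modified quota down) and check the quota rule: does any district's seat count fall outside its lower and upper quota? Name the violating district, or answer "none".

Eta

Standard quotas: Beta 2.376, Eta 15.831, Delta 0.416, Epsilon 2.377.
Jefferson allocation: Beta 2, Eta 17, Delta 0, Epsilon 2.
Eta has quota 15.831 (lower 15, upper 16) but receives 17 — outside the quota interval.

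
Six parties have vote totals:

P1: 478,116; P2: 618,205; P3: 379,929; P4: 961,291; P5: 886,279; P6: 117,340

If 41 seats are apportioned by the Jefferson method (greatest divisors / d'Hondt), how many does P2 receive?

Standard divisor 3441160/41 ≈ 83930.732; standard quotas: P1 5.697, P2 7.366, P3 4.527, P4 11.453, P5 10.560, P6 1.398.
Rounding down gives 5, 7, 4, 11, 10, 1 = 38 seats, so the divisor must be adjusted.
With modified divisor 78500: modified quotas P1 6.091, P2 7.875, P3 4.840, P4 12.246, P5 11.290, P6 1.495.
Rounding down: P1 6, P2 7, P3 4, P4 12, P5 11, P6 1 (total 41).
P2 receives 7.

7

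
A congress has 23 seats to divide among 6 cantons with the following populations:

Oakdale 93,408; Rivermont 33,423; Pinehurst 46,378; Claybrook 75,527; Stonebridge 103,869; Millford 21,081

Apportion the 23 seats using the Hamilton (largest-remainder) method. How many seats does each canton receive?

Oakdale: 6, Rivermont: 2, Pinehurst: 3, Claybrook: 5, Stonebridge: 6, Millford: 1

The standard divisor is 373686/23 ≈ 16247.217.
Standard quotas: Oakdale 5.7492, Rivermont 2.0572, Pinehurst 2.8545, Claybrook 4.6486, Stonebridge 6.3930, Millford 1.2975.
Lower quotas: Oakdale 5, Rivermont 2, Pinehurst 2, Claybrook 4, Stonebridge 6, Millford 1 (sum 20, leaving 3 seats).
Remainders in descending order: Pinehurst 0.8545, Oakdale 0.7492, Claybrook 0.6486, Stonebridge 0.3930, Millford 0.2975, Rivermont 0.0572.
Largest remainders: Pinehurst, Oakdale, Claybrook receive the extra seats.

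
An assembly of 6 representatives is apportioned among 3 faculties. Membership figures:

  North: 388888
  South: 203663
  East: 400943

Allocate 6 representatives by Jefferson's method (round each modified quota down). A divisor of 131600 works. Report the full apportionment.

With modified divisor 131600: modified quotas North 2.955, South 1.548, East 3.047.
Rounding down: North 2, South 1, East 3 (total 6).

North=2; South=1; East=3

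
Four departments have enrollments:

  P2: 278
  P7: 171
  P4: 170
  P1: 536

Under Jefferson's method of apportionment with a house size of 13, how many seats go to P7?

2

Standard divisor 1155/13 ≈ 88.846; standard quotas: P2 3.129, P7 1.925, P4 1.913, P1 6.033.
Rounding down gives 3, 1, 1, 6 = 11 seats, so the divisor must be adjusted.
With modified divisor 80: modified quotas P2 3.475, P7 2.138, P4 2.125, P1 6.700.
Rounding down: P2 3, P7 2, P4 2, P1 6 (total 13).
P7 receives 2.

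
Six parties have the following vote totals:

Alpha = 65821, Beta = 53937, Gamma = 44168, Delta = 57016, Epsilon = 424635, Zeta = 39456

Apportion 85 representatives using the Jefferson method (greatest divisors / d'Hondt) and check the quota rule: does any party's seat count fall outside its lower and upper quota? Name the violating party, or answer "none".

Epsilon

Standard quotas: Alpha 8.167, Beta 6.693, Gamma 5.480, Delta 7.075, Epsilon 52.689, Zeta 4.896.
Jefferson allocation: Alpha 8, Beta 6, Gamma 5, Delta 7, Epsilon 54, Zeta 5.
Epsilon has quota 52.689 (lower 52, upper 53) but receives 54 — outside the quota interval.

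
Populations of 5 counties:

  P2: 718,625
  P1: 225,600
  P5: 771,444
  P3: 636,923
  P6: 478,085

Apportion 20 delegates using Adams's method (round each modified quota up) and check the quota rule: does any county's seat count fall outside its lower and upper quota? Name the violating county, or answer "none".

none

Standard quotas: P2 5.077, P1 1.594, P5 5.451, P3 4.500, P6 3.378.
Adams allocation: P2 5, P1 2, P5 5, P3 4, P6 4.
Every allocation lies between the lower and upper quota.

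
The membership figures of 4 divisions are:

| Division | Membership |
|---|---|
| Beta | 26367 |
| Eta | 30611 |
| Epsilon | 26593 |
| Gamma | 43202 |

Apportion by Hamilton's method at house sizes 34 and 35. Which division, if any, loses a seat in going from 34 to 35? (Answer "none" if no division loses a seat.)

none

At 34 seats: Beta 7, Eta 8, Epsilon 7, Gamma 12.
At 35 seats: Beta 7, Eta 9, Epsilon 7, Gamma 12.
No division's allocation decreased.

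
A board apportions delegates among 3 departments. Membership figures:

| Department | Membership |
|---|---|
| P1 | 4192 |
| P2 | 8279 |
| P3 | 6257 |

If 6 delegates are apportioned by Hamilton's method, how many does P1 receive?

Standard divisor: 18728 ÷ 6 ≈ 3121.333.
Standard quotas: P1 1.3430, P2 2.6524, P3 2.0046.
Lower quotas: P1 1, P2 2, P3 2 (sum 5, leaving 1 seat).
Remainders in descending order: P2 0.6524, P1 0.3430, P3 0.0046.
Largest remainder: P2 receives the extra seat.
P1 receives 1.

1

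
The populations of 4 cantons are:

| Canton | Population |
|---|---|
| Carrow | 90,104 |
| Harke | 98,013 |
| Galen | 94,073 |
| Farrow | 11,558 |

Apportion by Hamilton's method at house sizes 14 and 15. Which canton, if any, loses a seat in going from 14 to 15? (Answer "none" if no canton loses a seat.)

At 14 seats: Carrow 4, Harke 5, Galen 4, Farrow 1.
At 15 seats: Carrow 5, Harke 5, Galen 5, Farrow 0.
Farrow drops from 1 to 0.

Farrow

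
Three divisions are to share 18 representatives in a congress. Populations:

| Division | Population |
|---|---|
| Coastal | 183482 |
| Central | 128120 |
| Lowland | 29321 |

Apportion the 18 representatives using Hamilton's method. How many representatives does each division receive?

Total 340923; standard divisor 340923/18 ≈ 18940.167.
Standard quotas: Coastal 9.6875, Central 6.7645, Lowland 1.5481.
Lower quotas: Coastal 9, Central 6, Lowland 1 (sum 16, leaving 2 seats).
Remainders in descending order: Central 0.7645, Coastal 0.6875, Lowland 0.5481.
The surplus seats go to Central, Coastal.

Coastal=10, Central=7, Lowland=1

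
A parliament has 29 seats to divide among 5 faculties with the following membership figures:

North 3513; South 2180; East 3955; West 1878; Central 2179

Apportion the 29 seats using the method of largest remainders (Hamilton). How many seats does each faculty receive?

North 7, South 5, East 8, West 4, Central 5

The standard divisor is 13705/29 ≈ 472.586.
Standard quotas: North 7.434, South 4.613, East 8.369, West 3.974, Central 4.611.
Lower quotas: North 7, South 4, East 8, West 3, Central 4 (sum 26, leaving 3 seats).
Remainders in descending order: West 0.974, South 0.613, Central 0.611, North 0.434, East 0.369.
The surplus seats go to West, South, Central.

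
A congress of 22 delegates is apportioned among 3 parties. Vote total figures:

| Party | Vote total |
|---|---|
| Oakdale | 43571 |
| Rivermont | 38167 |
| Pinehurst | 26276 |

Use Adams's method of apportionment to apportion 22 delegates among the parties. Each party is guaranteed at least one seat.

Standard divisor 108014/22 ≈ 4909.727; standard quotas: Oakdale 8.874, Rivermont 7.774, Pinehurst 5.352.
Rounding up gives 9, 8, 6 = 23 seats, so the divisor must be adjusted.
With modified divisor 5400: modified quotas Oakdale 8.069, Rivermont 7.068, Pinehurst 4.866.
Rounding up: Oakdale 9, Rivermont 8, Pinehurst 5 (total 22).

Oakdale 9, Rivermont 8, Pinehurst 5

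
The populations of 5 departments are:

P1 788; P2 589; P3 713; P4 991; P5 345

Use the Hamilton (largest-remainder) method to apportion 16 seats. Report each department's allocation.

P1: 4, P2: 3, P3: 3, P4: 5, P5: 1

Standard divisor: 3426 ÷ 16 ≈ 214.125.
Standard quotas: P1 3.680, P2 2.751, P3 3.330, P4 4.628, P5 1.611.
Lower quotas: P1 3, P2 2, P3 3, P4 4, P5 1 (sum 13, leaving 3 seats).
Remainders in descending order: P2 0.751, P1 0.680, P4 0.628, P5 0.611, P3 0.330.
Largest remainders: P2, P1, P4 receive the extra seats.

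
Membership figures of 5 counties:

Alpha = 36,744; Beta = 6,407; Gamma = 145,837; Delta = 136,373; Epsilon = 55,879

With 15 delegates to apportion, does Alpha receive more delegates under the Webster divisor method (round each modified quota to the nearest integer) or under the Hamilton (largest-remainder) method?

Hamilton

Webster: Alpha 1, Beta 0, Gamma 6, Delta 6, Epsilon 2.
Hamilton: Alpha 2, Beta 0, Gamma 6, Delta 5, Epsilon 2.
Alpha gets 1 under Webster and 2 under Hamilton.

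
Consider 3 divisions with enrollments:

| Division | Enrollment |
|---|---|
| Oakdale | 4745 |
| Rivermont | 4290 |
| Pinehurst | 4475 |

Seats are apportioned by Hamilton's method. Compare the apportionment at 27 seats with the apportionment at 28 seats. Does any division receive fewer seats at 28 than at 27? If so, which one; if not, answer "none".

none

At 27 seats: Oakdale 9, Rivermont 9, Pinehurst 9.
At 28 seats: Oakdale 10, Rivermont 9, Pinehurst 9.
No division's allocation decreased.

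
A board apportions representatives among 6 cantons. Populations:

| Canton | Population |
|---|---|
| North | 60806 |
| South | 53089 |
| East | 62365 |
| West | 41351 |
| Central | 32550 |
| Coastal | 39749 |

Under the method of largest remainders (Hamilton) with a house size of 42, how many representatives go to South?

Standard divisor: 289910 ÷ 42 ≈ 6902.619.
Standard quotas: North 8.8091, South 7.6911, East 9.0350, West 5.9906, Central 4.7156, Coastal 5.7585.
Lower quotas: North 8, South 7, East 9, West 5, Central 4, Coastal 5 (sum 38, leaving 4 seats).
Remainders in descending order: West 0.9906, North 0.8091, Coastal 0.7585, Central 0.7156, South 0.6911, East 0.0350.
The surplus seats go to West, North, Coastal, Central.
South receives 7.

7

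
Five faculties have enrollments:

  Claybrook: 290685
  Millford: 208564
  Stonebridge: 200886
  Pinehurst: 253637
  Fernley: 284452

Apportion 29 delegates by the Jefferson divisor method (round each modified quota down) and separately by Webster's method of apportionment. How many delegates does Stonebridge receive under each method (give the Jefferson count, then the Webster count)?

4 and 5

Jefferson: Claybrook 7, Millford 5, Stonebridge 4, Pinehurst 6, Fernley 7.
Webster: Claybrook 7, Millford 5, Stonebridge 5, Pinehurst 6, Fernley 6.
Stonebridge gets 4 under Jefferson and 5 under Webster.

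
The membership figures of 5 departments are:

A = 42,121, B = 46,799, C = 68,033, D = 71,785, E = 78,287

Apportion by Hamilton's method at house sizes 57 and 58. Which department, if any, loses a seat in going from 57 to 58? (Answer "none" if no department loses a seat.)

At 57 seats: A 8, B 9, C 13, D 13, E 14.
At 58 seats: A 8, B 9, C 13, D 13, E 15.
No department's allocation decreased.

none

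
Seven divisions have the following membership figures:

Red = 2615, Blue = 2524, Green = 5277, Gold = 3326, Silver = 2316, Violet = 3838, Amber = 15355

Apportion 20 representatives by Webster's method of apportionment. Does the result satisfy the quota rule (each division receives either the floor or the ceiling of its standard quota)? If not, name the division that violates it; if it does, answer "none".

Standard quotas: Red 1.484, Blue 1.432, Green 2.994, Gold 1.887, Silver 1.314, Violet 2.178, Amber 8.712.
Webster allocation: Red 2, Blue 1, Green 3, Gold 2, Silver 1, Violet 2, Amber 9.
Every allocation lies between the lower and upper quota.

none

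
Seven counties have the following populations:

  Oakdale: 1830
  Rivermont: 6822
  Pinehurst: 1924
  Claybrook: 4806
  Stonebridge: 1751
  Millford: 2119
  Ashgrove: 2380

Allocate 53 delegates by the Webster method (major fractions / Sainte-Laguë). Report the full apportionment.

Oakdale: 4, Rivermont: 17, Pinehurst: 5, Claybrook: 12, Stonebridge: 4, Millford: 5, Ashgrove: 6

Standard divisor 21632/53 ≈ 408.151; standard quotas: Oakdale 4.484, Rivermont 16.714, Pinehurst 4.714, Claybrook 11.775, Stonebridge 4.290, Millford 5.192, Ashgrove 5.831.
Rounding to the nearest integer gives Oakdale 4, Rivermont 17, Pinehurst 5, Claybrook 12, Stonebridge 4, Millford 5, Ashgrove 6 — total 53, matching the house size, so no adjustment is needed.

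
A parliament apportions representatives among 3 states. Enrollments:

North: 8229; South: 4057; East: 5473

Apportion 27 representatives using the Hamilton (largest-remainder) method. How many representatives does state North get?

Total 17759; standard divisor 17759/27 ≈ 657.741.
Standard quotas: North 12.5110, South 6.1681, East 8.3209.
Lower quotas: North 12, South 6, East 8 (sum 26, leaving 1 seat).
Remainders in descending order: North 0.5110, East 0.3209, South 0.1681.
Largest remainder: North receives the extra seat.
North receives 13.

13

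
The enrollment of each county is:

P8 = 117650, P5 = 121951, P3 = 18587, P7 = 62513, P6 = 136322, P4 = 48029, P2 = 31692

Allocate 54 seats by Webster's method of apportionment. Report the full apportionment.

P8: 12, P5: 12, P3: 2, P7: 6, P6: 14, P4: 5, P2: 3

Standard divisor 536744/54 ≈ 9939.704; standard quotas: P8 11.836, P5 12.269, P3 1.870, P7 6.289, P6 13.715, P4 4.832, P2 3.188.
Rounding to the nearest integer gives P8 12, P5 12, P3 2, P7 6, P6 14, P4 5, P2 3 — total 54, matching the house size, so no adjustment is needed.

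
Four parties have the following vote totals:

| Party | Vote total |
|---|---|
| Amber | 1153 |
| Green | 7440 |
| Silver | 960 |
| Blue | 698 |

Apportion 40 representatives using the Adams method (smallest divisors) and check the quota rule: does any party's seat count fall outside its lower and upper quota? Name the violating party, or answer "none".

Standard quotas: Amber 4.499, Green 29.031, Silver 3.746, Blue 2.724.
Adams allocation: Amber 5, Green 28, Silver 4, Blue 3.
Green has quota 29.031 (lower 29, upper 30) but receives 28 — outside the quota interval.

Green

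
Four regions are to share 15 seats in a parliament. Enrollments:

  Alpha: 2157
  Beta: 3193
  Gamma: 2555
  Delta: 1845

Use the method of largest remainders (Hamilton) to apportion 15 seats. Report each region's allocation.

Alpha 3, Beta 5, Gamma 4, Delta 3

Standard divisor: 9750 ÷ 15 = 650.
Standard quotas: Alpha 3.318, Beta 4.912, Gamma 3.931, Delta 2.838.
Lower quotas: Alpha 3, Beta 4, Gamma 3, Delta 2 (sum 12, leaving 3 seats).
Remainders in descending order: Gamma 0.931, Beta 0.912, Delta 0.838, Alpha 0.318.
The surplus seats go to Gamma, Beta, Delta.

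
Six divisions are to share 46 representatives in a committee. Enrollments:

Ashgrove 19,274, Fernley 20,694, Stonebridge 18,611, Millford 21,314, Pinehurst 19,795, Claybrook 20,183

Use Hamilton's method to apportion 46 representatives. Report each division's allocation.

The standard divisor is 119871/46 ≈ 2605.891.
Standard quotas: Ashgrove 7.3963, Fernley 7.9412, Stonebridge 7.1419, Millford 8.1792, Pinehurst 7.5962, Claybrook 7.7451.
Lower quotas: Ashgrove 7, Fernley 7, Stonebridge 7, Millford 8, Pinehurst 7, Claybrook 7 (sum 43, leaving 3 seats).
Remainders in descending order: Fernley 0.9412, Claybrook 0.7451, Pinehurst 0.5962, Ashgrove 0.3963, Millford 0.1792, Stonebridge 0.1419.
Largest remainders: Fernley, Claybrook, Pinehurst receive the extra seats.

Ashgrove: 7; Fernley: 8; Stonebridge: 7; Millford: 8; Pinehurst: 8; Claybrook: 8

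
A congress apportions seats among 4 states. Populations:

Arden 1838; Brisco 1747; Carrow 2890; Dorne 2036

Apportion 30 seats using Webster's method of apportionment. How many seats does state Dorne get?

Standard divisor 8511/30 ≈ 283.7; standard quotas: Arden 6.479, Brisco 6.158, Carrow 10.187, Dorne 7.177.
Rounding to the nearest integer gives 6, 6, 10, 7 = 29 seats, so the divisor must be adjusted.
With modified divisor 280: modified quotas Arden 6.564, Brisco 6.239, Carrow 10.321, Dorne 7.271.
Rounding to the nearest integer: Arden 7, Brisco 6, Carrow 10, Dorne 7 (total 30).
Dorne receives 7.

7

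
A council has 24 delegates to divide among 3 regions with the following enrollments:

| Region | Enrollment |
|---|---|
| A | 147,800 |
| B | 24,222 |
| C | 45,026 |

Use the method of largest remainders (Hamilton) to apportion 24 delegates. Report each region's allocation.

A=16, B=3, C=5

Total 217048; standard divisor 217048/24 ≈ 9043.667.
Standard quotas: A 16.3429, B 2.6783, C 4.9787.
Lower quotas: A 16, B 2, C 4 (sum 22, leaving 2 seats).
Remainders in descending order: C 0.9787, B 0.6783, A 0.3429.
Largest remainders: C, B receive the extra seats.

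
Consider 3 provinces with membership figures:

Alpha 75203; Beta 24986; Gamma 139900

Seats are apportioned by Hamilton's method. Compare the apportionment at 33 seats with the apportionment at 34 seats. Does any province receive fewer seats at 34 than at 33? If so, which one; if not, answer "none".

At 33 seats: Alpha 10, Beta 4, Gamma 19.
At 34 seats: Alpha 11, Beta 3, Gamma 20.
Beta drops from 4 to 3.

Beta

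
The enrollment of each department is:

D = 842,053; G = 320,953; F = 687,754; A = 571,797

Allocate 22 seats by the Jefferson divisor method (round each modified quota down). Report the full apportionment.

D 8, G 3, F 6, A 5

Standard divisor 2422557/22 ≈ 110116.227; standard quotas: D 7.647, G 2.915, F 6.246, A 5.193.
Rounding down gives 7, 2, 6, 5 = 20 seats, so the divisor must be adjusted.
With modified divisor 101800: modified quotas D 8.272, G 3.153, F 6.756, A 5.617.
Rounding down: D 8, G 3, F 6, A 5 (total 22).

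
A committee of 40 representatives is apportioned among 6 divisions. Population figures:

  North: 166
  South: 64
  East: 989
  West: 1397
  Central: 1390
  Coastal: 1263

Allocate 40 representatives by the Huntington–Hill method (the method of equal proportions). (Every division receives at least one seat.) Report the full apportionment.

With divisor 133: modified quotas North 1.248, South 0.481, East 7.436, West 10.504, Central 10.451, Coastal 9.496.
Geometric-mean thresholds: North √(1·2)=1.414, South (min 1), East √(7·8)=7.483, West √(10·11)=10.488, Central √(10·11)=10.488, Coastal √(9·10)=9.487.
Each quota rounded against its threshold gives North 1, South 1, East 7, West 11, Central 10, Coastal 10 (total 40).

North 1; South 1; East 7; West 11; Central 10; Coastal 10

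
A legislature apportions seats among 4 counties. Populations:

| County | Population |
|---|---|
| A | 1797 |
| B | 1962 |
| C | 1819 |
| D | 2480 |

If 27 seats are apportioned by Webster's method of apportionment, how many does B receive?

Standard divisor 8058/27 ≈ 298.444; standard quotas: A 6.021, B 6.574, C 6.095, D 8.310.
Rounding to the nearest integer gives A 6, B 7, C 6, D 8 — total 27, matching the house size, so no adjustment is needed.
B receives 7.

7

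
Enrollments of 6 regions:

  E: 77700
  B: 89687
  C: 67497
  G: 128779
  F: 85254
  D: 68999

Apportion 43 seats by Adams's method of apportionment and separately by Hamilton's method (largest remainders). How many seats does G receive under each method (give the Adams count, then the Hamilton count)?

Adams: E 7, B 7, C 6, G 10, F 7, D 6.
Hamilton: E 6, B 7, C 6, G 11, F 7, D 6.
G gets 10 under Adams and 11 under Hamilton.

10 and 11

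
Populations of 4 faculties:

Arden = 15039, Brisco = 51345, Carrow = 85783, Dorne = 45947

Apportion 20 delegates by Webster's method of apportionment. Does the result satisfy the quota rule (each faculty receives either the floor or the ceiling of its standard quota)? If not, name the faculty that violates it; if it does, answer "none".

Standard quotas: Arden 1.518, Brisco 5.183, Carrow 8.660, Dorne 4.638.
Webster allocation: Arden 1, Brisco 5, Carrow 9, Dorne 5.
Every allocation lies between the lower and upper quota.

none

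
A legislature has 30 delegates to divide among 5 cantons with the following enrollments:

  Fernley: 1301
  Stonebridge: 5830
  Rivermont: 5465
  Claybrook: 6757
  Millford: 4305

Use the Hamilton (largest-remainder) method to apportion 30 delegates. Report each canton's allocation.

The standard divisor is 23658/30 ≈ 788.6.
Standard quotas: Fernley 1.6498, Stonebridge 7.3928, Rivermont 6.9300, Claybrook 8.5683, Millford 5.4590.
Lower quotas: Fernley 1, Stonebridge 7, Rivermont 6, Claybrook 8, Millford 5 (sum 27, leaving 3 seats).
Remainders in descending order: Rivermont 0.9300, Fernley 0.6498, Claybrook 0.5683, Millford 0.4590, Stonebridge 0.3928.
Largest remainders: Rivermont, Fernley, Claybrook receive the extra seats.

Fernley: 2, Stonebridge: 7, Rivermont: 7, Claybrook: 9, Millford: 5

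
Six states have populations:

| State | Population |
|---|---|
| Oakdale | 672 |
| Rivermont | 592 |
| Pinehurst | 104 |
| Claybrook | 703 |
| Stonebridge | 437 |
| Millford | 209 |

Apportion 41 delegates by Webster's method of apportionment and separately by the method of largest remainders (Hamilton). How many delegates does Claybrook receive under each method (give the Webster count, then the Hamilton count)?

Webster: Oakdale 10, Rivermont 9, Pinehurst 2, Claybrook 10, Stonebridge 7, Millford 3.
Hamilton: Oakdale 10, Rivermont 9, Pinehurst 1, Claybrook 11, Stonebridge 7, Millford 3.
Claybrook gets 10 under Webster and 11 under Hamilton.

10 and 11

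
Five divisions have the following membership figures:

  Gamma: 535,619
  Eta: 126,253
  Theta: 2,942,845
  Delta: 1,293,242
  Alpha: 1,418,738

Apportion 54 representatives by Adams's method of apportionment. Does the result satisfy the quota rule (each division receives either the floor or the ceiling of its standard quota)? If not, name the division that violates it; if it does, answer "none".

Theta

Standard quotas: Gamma 4.579, Eta 1.079, Theta 25.158, Delta 11.056, Alpha 12.128.
Adams allocation: Gamma 5, Eta 2, Theta 24, Delta 11, Alpha 12.
Theta has quota 25.158 (lower 25, upper 26) but receives 24 — outside the quota interval.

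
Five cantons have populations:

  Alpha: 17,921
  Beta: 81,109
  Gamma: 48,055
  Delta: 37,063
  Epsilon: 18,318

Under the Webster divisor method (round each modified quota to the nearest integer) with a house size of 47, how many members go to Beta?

Standard divisor 202466/47 ≈ 4307.787; standard quotas: Alpha 4.160, Beta 18.828, Gamma 11.155, Delta 8.604, Epsilon 4.252.
Rounding to the nearest integer gives Alpha 4, Beta 19, Gamma 11, Delta 9, Epsilon 4 — total 47, matching the house size, so no adjustment is needed.
Beta receives 19.

19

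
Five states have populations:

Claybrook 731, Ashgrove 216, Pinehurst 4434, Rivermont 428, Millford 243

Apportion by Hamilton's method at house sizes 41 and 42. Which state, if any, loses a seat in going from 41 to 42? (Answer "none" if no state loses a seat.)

none

At 41 seats: Claybrook 5, Ashgrove 1, Pinehurst 30, Rivermont 3, Millford 2.
At 42 seats: Claybrook 5, Ashgrove 1, Pinehurst 31, Rivermont 3, Millford 2.
No state's allocation decreased.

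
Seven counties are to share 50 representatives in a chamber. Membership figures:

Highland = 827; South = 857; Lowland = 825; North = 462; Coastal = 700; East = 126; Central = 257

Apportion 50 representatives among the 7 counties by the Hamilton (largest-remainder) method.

Standard divisor: 4054 ÷ 50 ≈ 81.08.
Standard quotas: Highland 10.200, South 10.570, Lowland 10.175, North 5.698, Coastal 8.633, East 1.554, Central 3.170.
Lower quotas: Highland 10, South 10, Lowland 10, North 5, Coastal 8, East 1, Central 3 (sum 47, leaving 3 seats).
Remainders in descending order: North 0.698, Coastal 0.633, South 0.570, East 0.554, Highland 0.200, Lowland 0.175, Central 0.170.
Largest remainders: North, Coastal, South receive the extra seats.

Highland 10; South 11; Lowland 10; North 6; Coastal 9; East 1; Central 3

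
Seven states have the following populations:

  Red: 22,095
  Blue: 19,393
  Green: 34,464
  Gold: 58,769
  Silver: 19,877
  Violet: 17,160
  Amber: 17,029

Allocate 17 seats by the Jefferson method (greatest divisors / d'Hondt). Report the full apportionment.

Standard divisor 188787/17 ≈ 11105.118; standard quotas: Red 1.990, Blue 1.746, Green 3.103, Gold 5.292, Silver 1.790, Violet 1.545, Amber 1.533.
Rounding down gives 1, 1, 3, 5, 1, 1, 1 = 13 seats, so the divisor must be adjusted.
With modified divisor 9200: modified quotas Red 2.402, Blue 2.108, Green 3.746, Gold 6.388, Silver 2.161, Violet 1.865, Amber 1.851.
Rounding down: Red 2, Blue 2, Green 3, Gold 6, Silver 2, Violet 1, Amber 1 (total 17).

Red 2, Blue 2, Green 3, Gold 6, Silver 2, Violet 1, Amber 1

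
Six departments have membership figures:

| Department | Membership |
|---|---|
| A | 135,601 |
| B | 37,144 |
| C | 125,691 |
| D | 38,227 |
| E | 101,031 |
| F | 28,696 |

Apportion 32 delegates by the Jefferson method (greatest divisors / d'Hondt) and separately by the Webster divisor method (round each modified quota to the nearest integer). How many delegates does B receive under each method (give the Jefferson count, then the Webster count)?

2 and 3

Jefferson: A 10, B 2, C 9, D 2, E 7, F 2.
Webster: A 9, B 3, C 8, D 3, E 7, F 2.
B gets 2 under Jefferson and 3 under Webster.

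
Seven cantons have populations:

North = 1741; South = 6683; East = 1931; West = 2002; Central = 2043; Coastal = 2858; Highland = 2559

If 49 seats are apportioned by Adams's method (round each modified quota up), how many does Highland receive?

Standard divisor 19817/49 ≈ 404.429; standard quotas: North 4.305, South 16.525, East 4.775, West 4.950, Central 5.052, Coastal 7.067, Highland 6.327.
Rounding up gives 5, 17, 5, 5, 6, 8, 7 = 53 seats, so the divisor must be adjusted.
With modified divisor 430: modified quotas North 4.049, South 15.542, East 4.491, West 4.656, Central 4.751, Coastal 6.647, Highland 5.951.
Rounding up: North 5, South 16, East 5, West 5, Central 5, Coastal 7, Highland 6 (total 49).
Highland receives 6.

6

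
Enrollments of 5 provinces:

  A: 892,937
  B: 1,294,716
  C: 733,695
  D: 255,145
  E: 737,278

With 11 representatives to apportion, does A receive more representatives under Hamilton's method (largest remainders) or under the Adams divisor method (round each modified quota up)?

Hamilton: A 2, B 4, C 2, D 1, E 2.
Adams: A 3, B 3, C 2, D 1, E 2.
A gets 2 under Hamilton and 3 under Adams.

Adams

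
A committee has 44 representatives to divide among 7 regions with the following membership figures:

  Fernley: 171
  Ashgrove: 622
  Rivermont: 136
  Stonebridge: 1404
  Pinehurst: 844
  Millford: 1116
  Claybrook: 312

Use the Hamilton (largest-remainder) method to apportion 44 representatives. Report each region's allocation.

Fernley 2, Ashgrove 6, Rivermont 1, Stonebridge 13, Pinehurst 8, Millford 11, Claybrook 3

Standard divisor: 4605 ÷ 44 ≈ 104.659.
Standard quotas: Fernley 1.634, Ashgrove 5.943, Rivermont 1.299, Stonebridge 13.415, Pinehurst 8.064, Millford 10.663, Claybrook 2.981.
Lower quotas: Fernley 1, Ashgrove 5, Rivermont 1, Stonebridge 13, Pinehurst 8, Millford 10, Claybrook 2 (sum 40, leaving 4 seats).
Remainders in descending order: Claybrook 0.981, Ashgrove 0.943, Millford 0.663, Fernley 0.634, Stonebridge 0.415, Rivermont 0.299, Pinehurst 0.064.
Largest remainders: Claybrook, Ashgrove, Millford, Fernley receive the extra seats.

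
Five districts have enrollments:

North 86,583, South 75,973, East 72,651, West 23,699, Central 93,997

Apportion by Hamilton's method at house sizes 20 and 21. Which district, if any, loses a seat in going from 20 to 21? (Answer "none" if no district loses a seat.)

West

At 20 seats: North 5, South 4, East 4, West 2, Central 5.
At 21 seats: North 5, South 5, East 4, West 1, Central 6.
West drops from 2 to 1.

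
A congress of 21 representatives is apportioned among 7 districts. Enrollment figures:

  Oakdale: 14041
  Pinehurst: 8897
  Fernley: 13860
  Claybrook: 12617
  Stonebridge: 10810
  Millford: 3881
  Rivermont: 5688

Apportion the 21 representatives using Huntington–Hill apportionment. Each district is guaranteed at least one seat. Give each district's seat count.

With divisor 3386: modified quotas Oakdale 4.147, Pinehurst 2.628, Fernley 4.093, Claybrook 3.726, Stonebridge 3.193, Millford 1.146, Rivermont 1.680.
Geometric-mean thresholds: Oakdale √(4·5)=4.472, Pinehurst √(2·3)=2.449, Fernley √(4·5)=4.472, Claybrook √(3·4)=3.464, Stonebridge √(3·4)=3.464, Millford √(1·2)=1.414, Rivermont √(1·2)=1.414.
Each quota rounded against its threshold gives Oakdale 4, Pinehurst 3, Fernley 4, Claybrook 4, Stonebridge 3, Millford 1, Rivermont 2 (total 21).

Oakdale 4; Pinehurst 3; Fernley 4; Claybrook 4; Stonebridge 3; Millford 1; Rivermont 2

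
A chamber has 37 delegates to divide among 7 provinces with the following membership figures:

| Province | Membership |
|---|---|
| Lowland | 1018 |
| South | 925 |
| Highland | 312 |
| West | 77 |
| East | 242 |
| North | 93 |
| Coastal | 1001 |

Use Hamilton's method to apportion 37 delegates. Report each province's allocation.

Standard divisor: 3668 ÷ 37 ≈ 99.135.
Standard quotas: Lowland 10.269, South 9.331, Highland 3.147, West 0.777, East 2.441, North 0.938, Coastal 10.097.
Lower quotas: Lowland 10, South 9, Highland 3, West 0, East 2, North 0, Coastal 10 (sum 34, leaving 3 seats).
Remainders in descending order: North 0.938, West 0.777, East 0.441, South 0.331, Lowland 0.269, Highland 0.147, Coastal 0.097.
The surplus seats go to North, West, East.

Lowland 10, South 9, Highland 3, West 1, East 3, North 1, Coastal 10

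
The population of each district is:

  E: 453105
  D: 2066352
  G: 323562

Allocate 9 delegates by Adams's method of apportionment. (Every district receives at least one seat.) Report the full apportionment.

Standard divisor 2843019/9 ≈ 315891; standard quotas: E 1.434, D 6.541, G 1.024.
Rounding up gives 2, 7, 2 = 11 seats, so the divisor must be adjusted.
With modified divisor 378800: modified quotas E 1.196, D 5.455, G 0.854.
Rounding up: E 2, D 6, G 1 (total 9).

E 2, D 6, G 1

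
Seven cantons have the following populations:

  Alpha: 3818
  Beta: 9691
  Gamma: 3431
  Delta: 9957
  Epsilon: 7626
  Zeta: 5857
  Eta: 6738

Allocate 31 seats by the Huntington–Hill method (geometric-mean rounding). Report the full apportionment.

Alpha=3, Beta=6, Gamma=2, Delta=7, Epsilon=5, Zeta=4, Eta=4

With divisor 1522: modified quotas Alpha 2.509, Beta 6.367, Gamma 2.254, Delta 6.542, Epsilon 5.011, Zeta 3.848, Eta 4.427.
Geometric-mean thresholds: Alpha √(2·3)=2.449, Beta √(6·7)=6.481, Gamma √(2·3)=2.449, Delta √(6·7)=6.481, Epsilon √(5·6)=5.477, Zeta √(3·4)=3.464, Eta √(4·5)=4.472.
Each quota rounded against its threshold gives Alpha 3, Beta 6, Gamma 2, Delta 7, Epsilon 5, Zeta 4, Eta 4 (total 31).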